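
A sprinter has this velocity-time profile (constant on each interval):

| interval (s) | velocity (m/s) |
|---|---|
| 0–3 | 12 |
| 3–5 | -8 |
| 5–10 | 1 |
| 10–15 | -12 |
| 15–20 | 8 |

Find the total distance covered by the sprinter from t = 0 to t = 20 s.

Total distance travelled is ∫|v| dt — sum the magnitudes of each area piece.
0–3 s: |12| × 3 = 36 m
3–5 s: |-8| × 2 = 16 m
5–10 s: |1| × 5 = 5 m
10–15 s: |-12| × 5 = 60 m
15–20 s: |8| × 5 = 40 m
Total distance = 157 m

157 m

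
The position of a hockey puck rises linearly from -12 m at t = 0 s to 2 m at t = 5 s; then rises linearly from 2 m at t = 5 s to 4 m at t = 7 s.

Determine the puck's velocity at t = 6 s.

1 m/s

Velocity is the slope of the x-t graph on 5–7 s: (4 − 2)/(7 − 5) = 1 m/s.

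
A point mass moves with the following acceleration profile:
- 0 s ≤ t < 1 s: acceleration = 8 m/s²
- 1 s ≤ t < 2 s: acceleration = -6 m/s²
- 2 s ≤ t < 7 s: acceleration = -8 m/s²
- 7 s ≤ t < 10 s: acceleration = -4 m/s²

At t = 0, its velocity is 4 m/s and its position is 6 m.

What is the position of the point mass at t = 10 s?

-167 m

On each constant-a segment, Δv = aΔt and Δx = v₀Δt + ½aΔt²; chain segment to segment.
0–1 s: v starts 4 m/s; Δx = 4·1 + ½·8·1² = 8 m; v ends 12 m/s.
1–2 s: v starts 12 m/s; Δx = 12·1 + ½·-6·1² = 9 m; v ends 6 m/s.
2–7 s: v starts 6 m/s; Δx = 6·5 + ½·-8·5² = -70 m; v ends -34 m/s.
7–10 s: v starts -34 m/s; Δx = -34·3 + ½·-4·3² = -120 m; v ends -46 m/s.
x(10) = 6 + Σ Δx = -167 m.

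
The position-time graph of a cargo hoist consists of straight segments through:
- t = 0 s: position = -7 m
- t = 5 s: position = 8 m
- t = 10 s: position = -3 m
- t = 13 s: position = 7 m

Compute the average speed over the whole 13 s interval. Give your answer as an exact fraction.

Average speed = (total path length)/(elapsed time); on a piecewise-linear x-t graph the path length is Σ|Δx|.
0–5 s: |Δx| = |8 − -7| = 15 m
5–10 s: |Δx| = |-3 − 8| = 11 m
10–13 s: |Δx| = |7 − -3| = 10 m
Total path = 36 m; average speed = 36/13 = 36/13 m/s.

36/13 m/s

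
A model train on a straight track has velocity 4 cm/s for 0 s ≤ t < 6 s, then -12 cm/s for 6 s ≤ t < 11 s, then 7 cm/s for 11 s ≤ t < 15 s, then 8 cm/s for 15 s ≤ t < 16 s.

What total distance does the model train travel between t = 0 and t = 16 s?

120 cm

Distance (not displacement) is the total path length: add the absolute areas under v-t.
0–6 s: |4| × 6 = 24 cm
6–11 s: |-12| × 5 = 60 cm
11–15 s: |7| × 4 = 28 cm
15–16 s: |8| × 1 = 8 cm
Total distance = 120 cm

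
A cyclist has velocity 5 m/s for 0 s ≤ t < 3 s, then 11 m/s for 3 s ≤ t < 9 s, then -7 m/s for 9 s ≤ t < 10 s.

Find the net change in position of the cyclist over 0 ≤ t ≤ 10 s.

Displacement is the signed area under the v-t curve.
0–3 s: 5 × 3 = 15 m
3–9 s: 11 × 6 = 66 m
9–10 s: -7 × 1 = -7 m
Net displacement = 74 m

74 m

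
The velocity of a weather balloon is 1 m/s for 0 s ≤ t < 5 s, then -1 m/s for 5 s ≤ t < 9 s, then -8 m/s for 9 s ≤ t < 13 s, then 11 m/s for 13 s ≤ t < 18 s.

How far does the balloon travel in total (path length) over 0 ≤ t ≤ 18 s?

96 m

Total distance travelled is ∫|v| dt — sum the magnitudes of each area piece.
0–5 s: |1| × 5 = 5 m
5–9 s: |-1| × 4 = 4 m
9–13 s: |-8| × 4 = 32 m
13–18 s: |11| × 5 = 55 m
Total distance = 96 m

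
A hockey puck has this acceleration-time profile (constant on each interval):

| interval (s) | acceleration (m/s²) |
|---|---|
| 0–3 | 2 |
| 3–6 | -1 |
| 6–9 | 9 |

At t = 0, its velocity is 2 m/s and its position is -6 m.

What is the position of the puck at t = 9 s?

84 m

On each constant-a segment, Δv = aΔt and Δx = v₀Δt + ½aΔt²; chain segment to segment.
0–3 s: v starts 2 m/s; Δx = 2·3 + ½·2·3² = 15 m; v ends 8 m/s.
3–6 s: v starts 8 m/s; Δx = 8·3 + ½·-1·3² = 19.5 m; v ends 5 m/s.
6–9 s: v starts 5 m/s; Δx = 5·3 + ½·9·3² = 55.5 m; v ends 32 m/s.
x(9) = -6 + Σ Δx = 84 m.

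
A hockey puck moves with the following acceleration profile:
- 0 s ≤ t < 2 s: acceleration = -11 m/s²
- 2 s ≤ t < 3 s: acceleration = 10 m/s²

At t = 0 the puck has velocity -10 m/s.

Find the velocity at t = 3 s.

Δv equals the area under the a-t graph; then v = v₀ + Δv.
0–2 s: -11 × 2 = -22 m/s
2–3 s: 10 × 1 = 10 m/s
Δv = -12 m/s, so v(3) = -10 + (-12) = -22 m/s.

-22 m/s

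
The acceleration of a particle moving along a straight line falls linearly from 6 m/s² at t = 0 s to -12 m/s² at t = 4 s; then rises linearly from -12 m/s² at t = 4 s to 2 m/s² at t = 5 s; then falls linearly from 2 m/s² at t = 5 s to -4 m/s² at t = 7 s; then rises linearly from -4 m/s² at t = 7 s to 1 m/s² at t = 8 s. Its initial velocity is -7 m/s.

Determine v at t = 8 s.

Δv equals the area under the a-t graph; then v = v₀ + Δv.
0–4 s: ½(6 + -12)(4) = -12 m/s
4–5 s: ½(-12 + 2)(1) = -5 m/s
5–7 s: ½(2 + -4)(2) = -2 m/s
7–8 s: ½(-4 + 1)(1) = -1.5 m/s
Δv = -20.5 m/s, so v(8) = -7 + (-20.5) = -27.5 m/s.

-27.5 m/s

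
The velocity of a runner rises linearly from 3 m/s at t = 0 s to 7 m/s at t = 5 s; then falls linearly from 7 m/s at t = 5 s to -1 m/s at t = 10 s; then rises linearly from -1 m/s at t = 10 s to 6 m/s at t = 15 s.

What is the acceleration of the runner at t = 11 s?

Acceleration is the slope of the v-t graph on 10–15 s: (6 − -1)/(15 − 10) = 1.4 m/s².

1.4 m/s²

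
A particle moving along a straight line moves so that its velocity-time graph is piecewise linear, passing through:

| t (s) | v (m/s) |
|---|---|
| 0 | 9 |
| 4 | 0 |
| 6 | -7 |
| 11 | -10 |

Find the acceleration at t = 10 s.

Acceleration is the slope of the v-t graph on 6–11 s: (-10 − -7)/(11 − 6) = -0.6 m/s².

-0.6 m/s²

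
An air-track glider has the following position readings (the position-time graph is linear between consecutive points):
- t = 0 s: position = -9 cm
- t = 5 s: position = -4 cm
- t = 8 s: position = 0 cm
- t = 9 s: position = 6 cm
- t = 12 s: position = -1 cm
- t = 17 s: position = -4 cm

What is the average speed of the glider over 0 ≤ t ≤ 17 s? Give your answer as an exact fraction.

Average speed = (total path length)/(elapsed time); on a piecewise-linear x-t graph the path length is Σ|Δx|.
0–5 s: |Δx| = |-4 − -9| = 5 cm
5–8 s: |Δx| = |0 − -4| = 4 cm
8–9 s: |Δx| = |6 − 0| = 6 cm
9–12 s: |Δx| = |-1 − 6| = 7 cm
12–17 s: |Δx| = |-4 − -1| = 3 cm
Total path = 25 cm; average speed = 25/17 = 25/17 cm/s.

25/17 cm/s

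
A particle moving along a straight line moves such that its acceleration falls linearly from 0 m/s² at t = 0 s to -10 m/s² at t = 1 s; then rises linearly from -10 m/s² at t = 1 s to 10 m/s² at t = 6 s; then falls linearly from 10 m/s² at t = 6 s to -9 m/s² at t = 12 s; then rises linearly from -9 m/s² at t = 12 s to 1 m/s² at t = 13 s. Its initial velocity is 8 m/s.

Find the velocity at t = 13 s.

2 m/s

Δv equals the area under the a-t graph; then v = v₀ + Δv.
0–1 s: ½(0 + -10)(1) = -5 m/s
1–6 s: ½(-10 + 10)(5) = 0 m/s
6–12 s: ½(10 + -9)(6) = 3 m/s
12–13 s: ½(-9 + 1)(1) = -4 m/s
Δv = -6 m/s, so v(13) = 8 + (-6) = 2 m/s.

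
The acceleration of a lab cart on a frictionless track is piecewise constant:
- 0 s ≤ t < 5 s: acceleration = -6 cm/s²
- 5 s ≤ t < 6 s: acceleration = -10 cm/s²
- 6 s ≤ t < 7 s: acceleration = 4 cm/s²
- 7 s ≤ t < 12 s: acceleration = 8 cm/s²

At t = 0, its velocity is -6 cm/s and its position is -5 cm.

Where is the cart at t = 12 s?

On each constant-a segment, Δv = aΔt and Δx = v₀Δt + ½aΔt²; chain segment to segment.
0–5 s: v starts -6 cm/s; Δx = -6·5 + ½·-6·5² = -105 cm; v ends -36 cm/s.
5–6 s: v starts -36 cm/s; Δx = -36·1 + ½·-10·1² = -41 cm; v ends -46 cm/s.
6–7 s: v starts -46 cm/s; Δx = -46·1 + ½·4·1² = -44 cm; v ends -42 cm/s.
7–12 s: v starts -42 cm/s; Δx = -42·5 + ½·8·5² = -110 cm; v ends -2 cm/s.
x(12) = -5 + Σ Δx = -305 cm.

-305 cm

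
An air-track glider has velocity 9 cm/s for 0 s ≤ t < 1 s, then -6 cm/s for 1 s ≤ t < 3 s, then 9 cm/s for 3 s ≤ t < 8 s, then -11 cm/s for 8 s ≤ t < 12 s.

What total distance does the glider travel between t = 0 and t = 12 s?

Total distance travelled is ∫|v| dt — sum the magnitudes of each area piece.
0–1 s: |9| × 1 = 9 cm
1–3 s: |-6| × 2 = 12 cm
3–8 s: |9| × 5 = 45 cm
8–12 s: |-11| × 4 = 44 cm
Total distance = 110 cm

110 cm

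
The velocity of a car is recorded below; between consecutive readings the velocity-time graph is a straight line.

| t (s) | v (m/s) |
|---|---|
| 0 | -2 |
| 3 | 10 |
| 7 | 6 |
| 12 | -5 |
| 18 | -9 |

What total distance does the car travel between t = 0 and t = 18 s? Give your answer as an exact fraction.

Total distance travelled is ∫|v| dt — sum the magnitudes of each area piece.
0–3 s: v = 0 at t = 0.5 s; triangle areas 0.5 + 12.5 = 13 m
3–7 s: |½(10 + 6)(4)| = 32 m
7–12 s: v = 0 at t = 107/11 s; triangle areas 90/11 + 125/22 = 305/22 m
12–18 s: |½(-5 + -9)(6)| = 42 m
Total distance = 2219/22 m

2219/22 m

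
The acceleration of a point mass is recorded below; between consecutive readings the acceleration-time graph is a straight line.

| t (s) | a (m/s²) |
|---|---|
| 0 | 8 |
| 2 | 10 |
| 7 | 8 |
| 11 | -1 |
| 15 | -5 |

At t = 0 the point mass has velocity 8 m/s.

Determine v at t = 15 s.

73 m/s

Δv equals the area under the a-t graph; then v = v₀ + Δv.
0–2 s: ½(8 + 10)(2) = 18 m/s
2–7 s: ½(10 + 8)(5) = 45 m/s
7–11 s: ½(8 + -1)(4) = 14 m/s
11–15 s: ½(-1 + -5)(4) = -12 m/s
Δv = 65 m/s, so v(15) = 8 + (65) = 73 m/s.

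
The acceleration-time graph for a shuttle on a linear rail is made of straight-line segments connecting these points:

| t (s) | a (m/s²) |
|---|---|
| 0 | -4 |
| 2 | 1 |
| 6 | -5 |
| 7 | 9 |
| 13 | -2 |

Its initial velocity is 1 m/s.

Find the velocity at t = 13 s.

Δv equals the area under the a-t graph; then v = v₀ + Δv.
0–2 s: ½(-4 + 1)(2) = -3 m/s
2–6 s: ½(1 + -5)(4) = -8 m/s
6–7 s: ½(-5 + 9)(1) = 2 m/s
7–13 s: ½(9 + -2)(6) = 21 m/s
Δv = 12 m/s, so v(13) = 1 + (12) = 13 m/s.

13 m/s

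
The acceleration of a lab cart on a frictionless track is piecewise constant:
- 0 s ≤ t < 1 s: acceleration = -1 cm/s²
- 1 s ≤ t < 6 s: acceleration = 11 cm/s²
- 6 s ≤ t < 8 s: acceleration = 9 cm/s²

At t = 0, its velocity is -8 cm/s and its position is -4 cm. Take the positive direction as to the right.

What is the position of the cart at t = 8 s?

190 cm

On each constant-a segment, Δv = aΔt and Δx = v₀Δt + ½aΔt²; chain segment to segment.
0–1 s: v starts -8 cm/s; Δx = -8·1 + ½·-1·1² = -8.5 cm; v ends -9 cm/s.
1–6 s: v starts -9 cm/s; Δx = -9·5 + ½·11·5² = 92.5 cm; v ends 46 cm/s.
6–8 s: v starts 46 cm/s; Δx = 46·2 + ½·9·2² = 110 cm; v ends 64 cm/s.
x(8) = -4 + Σ Δx = 190 cm.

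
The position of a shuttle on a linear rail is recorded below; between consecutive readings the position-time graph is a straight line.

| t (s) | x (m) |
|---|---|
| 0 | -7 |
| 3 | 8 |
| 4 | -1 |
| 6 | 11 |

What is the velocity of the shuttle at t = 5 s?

Velocity is the slope of the x-t graph on 4–6 s: (11 − -1)/(6 − 4) = 6 m/s.

6 m/s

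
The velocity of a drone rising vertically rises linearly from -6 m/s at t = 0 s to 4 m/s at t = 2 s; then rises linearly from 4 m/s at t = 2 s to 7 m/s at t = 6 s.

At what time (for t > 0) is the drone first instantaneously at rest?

v changes sign on 0–2 s (from -6 to 4); the graph is linear there, so v = 0 at t = 0 + (6)·(2 − 0)/(4 − -6) = 1.2 s.

t = 1.2 s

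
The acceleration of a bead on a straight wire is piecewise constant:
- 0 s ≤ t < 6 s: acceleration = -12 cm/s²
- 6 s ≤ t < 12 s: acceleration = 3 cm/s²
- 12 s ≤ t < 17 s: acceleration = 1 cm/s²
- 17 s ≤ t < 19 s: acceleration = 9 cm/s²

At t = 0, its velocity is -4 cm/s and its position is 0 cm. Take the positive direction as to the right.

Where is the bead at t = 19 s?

-1007.5 cm

On each constant-a segment, Δv = aΔt and Δx = v₀Δt + ½aΔt²; chain segment to segment.
0–6 s: v starts -4 cm/s; Δx = -4·6 + ½·-12·6² = -240 cm; v ends -76 cm/s.
6–12 s: v starts -76 cm/s; Δx = -76·6 + ½·3·6² = -402 cm; v ends -58 cm/s.
12–17 s: v starts -58 cm/s; Δx = -58·5 + ½·1·5² = -277.5 cm; v ends -53 cm/s.
17–19 s: v starts -53 cm/s; Δx = -53·2 + ½·9·2² = -88 cm; v ends -35 cm/s.
x(19) = 0 + Σ Δx = -1007.5 cm.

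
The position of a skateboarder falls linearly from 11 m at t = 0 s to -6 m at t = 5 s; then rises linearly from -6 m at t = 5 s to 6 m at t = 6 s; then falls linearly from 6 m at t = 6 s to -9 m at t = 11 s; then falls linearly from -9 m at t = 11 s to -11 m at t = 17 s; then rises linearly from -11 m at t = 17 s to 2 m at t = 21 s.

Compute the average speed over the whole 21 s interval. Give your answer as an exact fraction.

Average speed = (total path length)/(elapsed time); on a piecewise-linear x-t graph the path length is Σ|Δx|.
0–5 s: |Δx| = |-6 − 11| = 17 m
5–6 s: |Δx| = |6 − -6| = 12 m
6–11 s: |Δx| = |-9 − 6| = 15 m
11–17 s: |Δx| = |-11 − -9| = 2 m
17–21 s: |Δx| = |2 − -11| = 13 m
Total path = 59 m; average speed = 59/21 = 59/21 m/s.

59/21 m/s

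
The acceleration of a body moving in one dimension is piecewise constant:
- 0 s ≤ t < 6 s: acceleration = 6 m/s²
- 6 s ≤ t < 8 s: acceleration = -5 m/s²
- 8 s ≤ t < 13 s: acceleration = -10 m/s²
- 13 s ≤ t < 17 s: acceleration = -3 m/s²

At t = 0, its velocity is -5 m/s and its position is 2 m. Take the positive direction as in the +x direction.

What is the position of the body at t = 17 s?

-28 m

On each constant-a segment, Δv = aΔt and Δx = v₀Δt + ½aΔt²; chain segment to segment.
0–6 s: v starts -5 m/s; Δx = -5·6 + ½·6·6² = 78 m; v ends 31 m/s.
6–8 s: v starts 31 m/s; Δx = 31·2 + ½·-5·2² = 52 m; v ends 21 m/s.
8–13 s: v starts 21 m/s; Δx = 21·5 + ½·-10·5² = -20 m; v ends -29 m/s.
13–17 s: v starts -29 m/s; Δx = -29·4 + ½·-3·4² = -140 m; v ends -41 m/s.
x(17) = 2 + Σ Δx = -28 m.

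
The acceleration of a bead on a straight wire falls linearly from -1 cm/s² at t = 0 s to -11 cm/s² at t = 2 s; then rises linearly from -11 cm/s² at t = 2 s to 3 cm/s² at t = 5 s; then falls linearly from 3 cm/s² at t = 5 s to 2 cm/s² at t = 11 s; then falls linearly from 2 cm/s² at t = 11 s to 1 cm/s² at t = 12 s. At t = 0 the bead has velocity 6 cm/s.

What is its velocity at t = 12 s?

Δv equals the area under the a-t graph; then v = v₀ + Δv.
0–2 s: ½(-1 + -11)(2) = -12 cm/s
2–5 s: ½(-11 + 3)(3) = -12 cm/s
5–11 s: ½(3 + 2)(6) = 15 cm/s
11–12 s: ½(2 + 1)(1) = 1.5 cm/s
Δv = -7.5 cm/s, so v(12) = 6 + (-7.5) = -1.5 cm/s.

-1.5 cm/s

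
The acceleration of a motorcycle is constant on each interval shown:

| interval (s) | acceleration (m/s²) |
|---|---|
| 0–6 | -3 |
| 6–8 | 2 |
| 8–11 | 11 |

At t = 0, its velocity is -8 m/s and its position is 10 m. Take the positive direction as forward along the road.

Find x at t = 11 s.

On each constant-a segment, Δv = aΔt and Δx = v₀Δt + ½aΔt²; chain segment to segment.
0–6 s: v starts -8 m/s; Δx = -8·6 + ½·-3·6² = -102 m; v ends -26 m/s.
6–8 s: v starts -26 m/s; Δx = -26·2 + ½·2·2² = -48 m; v ends -22 m/s.
8–11 s: v starts -22 m/s; Δx = -22·3 + ½·11·3² = -16.5 m; v ends 11 m/s.
x(11) = 10 + Σ Δx = -156.5 m.

-156.5 m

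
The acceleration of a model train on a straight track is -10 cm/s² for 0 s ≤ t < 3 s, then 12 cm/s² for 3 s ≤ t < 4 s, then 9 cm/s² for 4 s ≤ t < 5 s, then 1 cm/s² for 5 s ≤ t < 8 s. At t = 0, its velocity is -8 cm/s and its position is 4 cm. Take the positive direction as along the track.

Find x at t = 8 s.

-165 cm

On each constant-a segment, Δv = aΔt and Δx = v₀Δt + ½aΔt²; chain segment to segment.
0–3 s: v starts -8 cm/s; Δx = -8·3 + ½·-10·3² = -69 cm; v ends -38 cm/s.
3–4 s: v starts -38 cm/s; Δx = -38·1 + ½·12·1² = -32 cm; v ends -26 cm/s.
4–5 s: v starts -26 cm/s; Δx = -26·1 + ½·9·1² = -21.5 cm; v ends -17 cm/s.
5–8 s: v starts -17 cm/s; Δx = -17·3 + ½·1·3² = -46.5 cm; v ends -14 cm/s.
x(8) = 4 + Σ Δx = -165 cm.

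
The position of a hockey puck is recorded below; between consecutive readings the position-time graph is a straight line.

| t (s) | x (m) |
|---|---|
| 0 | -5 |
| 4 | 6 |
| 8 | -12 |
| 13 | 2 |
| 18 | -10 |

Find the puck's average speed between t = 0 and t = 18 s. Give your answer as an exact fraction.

Average speed = (total path length)/(elapsed time); on a piecewise-linear x-t graph the path length is Σ|Δx|.
0–4 s: |Δx| = |6 − -5| = 11 m
4–8 s: |Δx| = |-12 − 6| = 18 m
8–13 s: |Δx| = |2 − -12| = 14 m
13–18 s: |Δx| = |-10 − 2| = 12 m
Total path = 55 m; average speed = 55/18 = 55/18 m/s.

55/18 m/s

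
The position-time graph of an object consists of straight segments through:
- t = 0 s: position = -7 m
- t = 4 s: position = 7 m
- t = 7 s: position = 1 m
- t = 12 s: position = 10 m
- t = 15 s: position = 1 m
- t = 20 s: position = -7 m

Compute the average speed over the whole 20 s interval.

Average speed = (total path length)/(elapsed time); on a piecewise-linear x-t graph the path length is Σ|Δx|.
0–4 s: |Δx| = |7 − -7| = 14 m
4–7 s: |Δx| = |1 − 7| = 6 m
7–12 s: |Δx| = |10 − 1| = 9 m
12–15 s: |Δx| = |1 − 10| = 9 m
15–20 s: |Δx| = |-7 − 1| = 8 m
Total path = 46 m; average speed = 46/20 = 2.3 m/s.

2.3 m/s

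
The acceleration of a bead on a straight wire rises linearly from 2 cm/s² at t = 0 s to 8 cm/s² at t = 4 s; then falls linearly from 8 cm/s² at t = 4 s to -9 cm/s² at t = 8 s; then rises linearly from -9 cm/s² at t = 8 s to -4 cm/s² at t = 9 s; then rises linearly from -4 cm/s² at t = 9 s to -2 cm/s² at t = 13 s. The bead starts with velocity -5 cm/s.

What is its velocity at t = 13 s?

-5.5 cm/s

Δv equals the area under the a-t graph; then v = v₀ + Δv.
0–4 s: ½(2 + 8)(4) = 20 cm/s
4–8 s: ½(8 + -9)(4) = -2 cm/s
8–9 s: ½(-9 + -4)(1) = -6.5 cm/s
9–13 s: ½(-4 + -2)(4) = -12 cm/s
Δv = -0.5 cm/s, so v(13) = -5 + (-0.5) = -5.5 cm/s.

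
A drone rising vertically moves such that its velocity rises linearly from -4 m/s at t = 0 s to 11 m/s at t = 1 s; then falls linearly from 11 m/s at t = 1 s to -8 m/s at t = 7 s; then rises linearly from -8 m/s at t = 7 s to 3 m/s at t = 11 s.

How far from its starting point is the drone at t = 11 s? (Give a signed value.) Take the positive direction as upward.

2.5 m

Net displacement equals the area under the velocity-time graph (areas below the axis count negative).
0–1 s: ½(-4 + 11)(1) = 3.5 m
1–7 s: ½(11 + -8)(6) = 9 m
7–11 s: ½(-8 + 3)(4) = -10 m
Net displacement = 2.5 m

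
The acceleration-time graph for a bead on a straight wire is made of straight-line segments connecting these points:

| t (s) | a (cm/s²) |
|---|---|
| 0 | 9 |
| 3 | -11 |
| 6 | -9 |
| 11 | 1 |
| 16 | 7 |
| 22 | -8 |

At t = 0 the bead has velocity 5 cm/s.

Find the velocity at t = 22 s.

Δv equals the area under the a-t graph; then v = v₀ + Δv.
0–3 s: ½(9 + -11)(3) = -3 cm/s
3–6 s: ½(-11 + -9)(3) = -30 cm/s
6–11 s: ½(-9 + 1)(5) = -20 cm/s
11–16 s: ½(1 + 7)(5) = 20 cm/s
16–22 s: ½(7 + -8)(6) = -3 cm/s
Δv = -36 cm/s, so v(22) = 5 + (-36) = -31 cm/s.

-31 cm/s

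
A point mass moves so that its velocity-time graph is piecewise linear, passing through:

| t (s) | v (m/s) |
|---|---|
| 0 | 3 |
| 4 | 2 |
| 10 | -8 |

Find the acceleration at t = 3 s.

-0.25 m/s²

Acceleration is the slope of the v-t graph on 0–4 s: (2 − 3)/(4 − 0) = -0.25 m/s².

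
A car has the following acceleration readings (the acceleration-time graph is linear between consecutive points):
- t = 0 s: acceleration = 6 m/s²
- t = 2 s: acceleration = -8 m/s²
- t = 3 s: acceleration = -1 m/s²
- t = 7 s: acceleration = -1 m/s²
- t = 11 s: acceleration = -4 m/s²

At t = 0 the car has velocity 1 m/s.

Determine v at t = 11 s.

-19.5 m/s

Δv equals the area under the a-t graph; then v = v₀ + Δv.
0–2 s: ½(6 + -8)(2) = -2 m/s
2–3 s: ½(-8 + -1)(1) = -4.5 m/s
3–7 s: -1 × 4 = -4 m/s
7–11 s: ½(-1 + -4)(4) = -10 m/s
Δv = -20.5 m/s, so v(11) = 1 + (-20.5) = -19.5 m/s.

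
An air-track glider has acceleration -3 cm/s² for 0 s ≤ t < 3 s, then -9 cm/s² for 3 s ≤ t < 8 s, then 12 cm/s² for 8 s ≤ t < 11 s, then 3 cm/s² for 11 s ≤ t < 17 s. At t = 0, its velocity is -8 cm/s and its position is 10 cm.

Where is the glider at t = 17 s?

-459 cm

On each constant-a segment, Δv = aΔt and Δx = v₀Δt + ½aΔt²; chain segment to segment.
0–3 s: v starts -8 cm/s; Δx = -8·3 + ½·-3·3² = -37.5 cm; v ends -17 cm/s.
3–8 s: v starts -17 cm/s; Δx = -17·5 + ½·-9·5² = -197.5 cm; v ends -62 cm/s.
8–11 s: v starts -62 cm/s; Δx = -62·3 + ½·12·3² = -132 cm; v ends -26 cm/s.
11–17 s: v starts -26 cm/s; Δx = -26·6 + ½·3·6² = -102 cm; v ends -8 cm/s.
x(17) = 10 + Σ Δx = -459 cm.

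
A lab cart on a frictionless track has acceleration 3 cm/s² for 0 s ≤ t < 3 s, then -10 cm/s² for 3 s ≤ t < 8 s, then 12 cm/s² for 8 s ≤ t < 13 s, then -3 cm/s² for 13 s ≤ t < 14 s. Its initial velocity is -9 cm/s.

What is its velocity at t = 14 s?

Δv equals the area under the a-t graph; then v = v₀ + Δv.
0–3 s: 3 × 3 = 9 cm/s
3–8 s: -10 × 5 = -50 cm/s
8–13 s: 12 × 5 = 60 cm/s
13–14 s: -3 × 1 = -3 cm/s
Δv = 16 cm/s, so v(14) = -9 + (16) = 7 cm/s.

7 cm/s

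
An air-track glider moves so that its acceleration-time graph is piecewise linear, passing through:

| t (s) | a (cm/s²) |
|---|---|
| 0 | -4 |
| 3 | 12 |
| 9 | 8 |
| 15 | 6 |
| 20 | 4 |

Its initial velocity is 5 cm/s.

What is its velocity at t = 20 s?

144 cm/s

Δv equals the area under the a-t graph; then v = v₀ + Δv.
0–3 s: ½(-4 + 12)(3) = 12 cm/s
3–9 s: ½(12 + 8)(6) = 60 cm/s
9–15 s: ½(8 + 6)(6) = 42 cm/s
15–20 s: ½(6 + 4)(5) = 25 cm/s
Δv = 139 cm/s, so v(20) = 5 + (139) = 144 cm/s.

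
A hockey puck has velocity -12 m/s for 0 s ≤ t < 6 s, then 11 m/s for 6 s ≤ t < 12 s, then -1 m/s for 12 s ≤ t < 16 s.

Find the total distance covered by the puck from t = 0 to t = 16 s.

142 m

Total distance travelled is ∫|v| dt — sum the magnitudes of each area piece.
0–6 s: |-12| × 6 = 72 m
6–12 s: |11| × 6 = 66 m
12–16 s: |-1| × 4 = 4 m
Total distance = 142 m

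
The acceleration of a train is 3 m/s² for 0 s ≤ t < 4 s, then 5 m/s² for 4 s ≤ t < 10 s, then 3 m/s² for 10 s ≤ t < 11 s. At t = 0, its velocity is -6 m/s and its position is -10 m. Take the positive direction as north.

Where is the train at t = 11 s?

153.5 m

On each constant-a segment, Δv = aΔt and Δx = v₀Δt + ½aΔt²; chain segment to segment.
0–4 s: v starts -6 m/s; Δx = -6·4 + ½·3·4² = 0 m; v ends 6 m/s.
4–10 s: v starts 6 m/s; Δx = 6·6 + ½·5·6² = 126 m; v ends 36 m/s.
10–11 s: v starts 36 m/s; Δx = 36·1 + ½·3·1² = 37.5 m; v ends 39 m/s.
x(11) = -10 + Σ Δx = 153.5 m.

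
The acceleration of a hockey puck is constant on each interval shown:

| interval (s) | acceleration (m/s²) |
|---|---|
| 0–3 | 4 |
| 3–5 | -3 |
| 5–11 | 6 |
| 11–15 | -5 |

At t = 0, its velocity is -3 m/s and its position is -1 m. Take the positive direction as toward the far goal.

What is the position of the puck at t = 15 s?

262 m

On each constant-a segment, Δv = aΔt and Δx = v₀Δt + ½aΔt²; chain segment to segment.
0–3 s: v starts -3 m/s; Δx = -3·3 + ½·4·3² = 9 m; v ends 9 m/s.
3–5 s: v starts 9 m/s; Δx = 9·2 + ½·-3·2² = 12 m; v ends 3 m/s.
5–11 s: v starts 3 m/s; Δx = 3·6 + ½·6·6² = 126 m; v ends 39 m/s.
11–15 s: v starts 39 m/s; Δx = 39·4 + ½·-5·4² = 116 m; v ends 19 m/s.
x(15) = -1 + Σ Δx = 262 m.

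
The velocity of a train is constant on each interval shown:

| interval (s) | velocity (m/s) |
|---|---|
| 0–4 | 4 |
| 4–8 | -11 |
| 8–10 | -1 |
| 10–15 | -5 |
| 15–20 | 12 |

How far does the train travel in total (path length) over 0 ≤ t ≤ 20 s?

Distance (not displacement) is the total path length: add the absolute areas under v-t.
0–4 s: |4| × 4 = 16 m
4–8 s: |-11| × 4 = 44 m
8–10 s: |-1| × 2 = 2 m
10–15 s: |-5| × 5 = 25 m
15–20 s: |12| × 5 = 60 m
Total distance = 147 m

147 m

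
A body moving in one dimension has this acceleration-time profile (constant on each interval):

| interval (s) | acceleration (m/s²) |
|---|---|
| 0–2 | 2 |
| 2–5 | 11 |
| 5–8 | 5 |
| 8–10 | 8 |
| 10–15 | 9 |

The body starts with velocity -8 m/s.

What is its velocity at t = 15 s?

105 m/s

Δv equals the area under the a-t graph; then v = v₀ + Δv.
0–2 s: 2 × 2 = 4 m/s
2–5 s: 11 × 3 = 33 m/s
5–8 s: 5 × 3 = 15 m/s
8–10 s: 8 × 2 = 16 m/s
10–15 s: 9 × 5 = 45 m/s
Δv = 113 m/s, so v(15) = -8 + (113) = 105 m/s.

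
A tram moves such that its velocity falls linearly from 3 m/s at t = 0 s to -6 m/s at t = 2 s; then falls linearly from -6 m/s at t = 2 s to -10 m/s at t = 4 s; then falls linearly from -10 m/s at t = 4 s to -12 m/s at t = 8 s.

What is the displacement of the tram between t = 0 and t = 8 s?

Net displacement equals the area under the velocity-time graph (areas below the axis count negative).
0–2 s: ½(3 + -6)(2) = -3 m
2–4 s: ½(-6 + -10)(2) = -16 m
4–8 s: ½(-10 + -12)(4) = -44 m
Net displacement = -63 m

-63 m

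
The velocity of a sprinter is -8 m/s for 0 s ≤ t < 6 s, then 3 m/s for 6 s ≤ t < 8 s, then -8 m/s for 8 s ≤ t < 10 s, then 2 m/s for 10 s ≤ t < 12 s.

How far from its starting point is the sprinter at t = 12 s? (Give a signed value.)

-54 m

Displacement is the signed area under the v-t curve.
0–6 s: -8 × 6 = -48 m
6–8 s: 3 × 2 = 6 m
8–10 s: -8 × 2 = -16 m
10–12 s: 2 × 2 = 4 m
Net displacement = -54 m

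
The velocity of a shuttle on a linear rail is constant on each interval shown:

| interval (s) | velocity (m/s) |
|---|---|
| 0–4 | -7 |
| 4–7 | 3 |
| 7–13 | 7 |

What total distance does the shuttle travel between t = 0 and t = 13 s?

79 m

Total distance travelled is ∫|v| dt — sum the magnitudes of each area piece.
0–4 s: |-7| × 4 = 28 m
4–7 s: |3| × 3 = 9 m
7–13 s: |7| × 6 = 42 m
Total distance = 79 m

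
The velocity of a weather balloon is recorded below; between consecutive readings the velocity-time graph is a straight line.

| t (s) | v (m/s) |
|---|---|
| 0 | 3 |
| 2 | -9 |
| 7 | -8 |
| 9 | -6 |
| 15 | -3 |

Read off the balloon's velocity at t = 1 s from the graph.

-3 m/s

On 0–2 s the graph is linear from 3 to -9 m/s: v(1) = 3 + (-9 − 3)·(1 − 0)/(2 − 0) = -3 m/s.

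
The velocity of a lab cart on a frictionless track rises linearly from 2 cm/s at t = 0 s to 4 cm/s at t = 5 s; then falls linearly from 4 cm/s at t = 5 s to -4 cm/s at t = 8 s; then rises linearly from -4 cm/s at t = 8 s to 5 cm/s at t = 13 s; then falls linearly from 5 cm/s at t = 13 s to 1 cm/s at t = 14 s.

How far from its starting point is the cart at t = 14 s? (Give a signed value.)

Displacement is the signed area under the v-t curve.
0–5 s: ½(2 + 4)(5) = 15 cm
5–8 s: ½(4 + -4)(3) = 0 cm
8–13 s: ½(-4 + 5)(5) = 2.5 cm
13–14 s: ½(5 + 1)(1) = 3 cm
Net displacement = 20.5 cm

20.5 cm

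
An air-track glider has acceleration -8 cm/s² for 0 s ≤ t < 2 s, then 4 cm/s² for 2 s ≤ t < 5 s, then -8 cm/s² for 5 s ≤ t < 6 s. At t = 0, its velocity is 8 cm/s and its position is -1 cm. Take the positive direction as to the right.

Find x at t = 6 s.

-7 cm

On each constant-a segment, Δv = aΔt and Δx = v₀Δt + ½aΔt²; chain segment to segment.
0–2 s: v starts 8 cm/s; Δx = 8·2 + ½·-8·2² = 0 cm; v ends -8 cm/s.
2–5 s: v starts -8 cm/s; Δx = -8·3 + ½·4·3² = -6 cm; v ends 4 cm/s.
5–6 s: v starts 4 cm/s; Δx = 4·1 + ½·-8·1² = 0 cm; v ends -4 cm/s.
x(6) = -1 + Σ Δx = -7 cm.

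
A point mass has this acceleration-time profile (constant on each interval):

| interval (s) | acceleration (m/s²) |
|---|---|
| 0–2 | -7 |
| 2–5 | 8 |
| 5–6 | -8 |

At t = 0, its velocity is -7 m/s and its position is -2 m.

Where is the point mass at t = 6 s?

On each constant-a segment, Δv = aΔt and Δx = v₀Δt + ½aΔt²; chain segment to segment.
0–2 s: v starts -7 m/s; Δx = -7·2 + ½·-7·2² = -28 m; v ends -21 m/s.
2–5 s: v starts -21 m/s; Δx = -21·3 + ½·8·3² = -27 m; v ends 3 m/s.
5–6 s: v starts 3 m/s; Δx = 3·1 + ½·-8·1² = -1 m; v ends -5 m/s.
x(6) = -2 + Σ Δx = -58 m.

-58 m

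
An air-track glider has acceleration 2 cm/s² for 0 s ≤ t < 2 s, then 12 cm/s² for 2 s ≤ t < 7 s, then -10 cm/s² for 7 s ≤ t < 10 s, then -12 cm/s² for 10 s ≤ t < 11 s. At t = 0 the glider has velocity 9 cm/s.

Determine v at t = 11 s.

31 cm/s

Δv equals the area under the a-t graph; then v = v₀ + Δv.
0–2 s: 2 × 2 = 4 cm/s
2–7 s: 12 × 5 = 60 cm/s
7–10 s: -10 × 3 = -30 cm/s
10–11 s: -12 × 1 = -12 cm/s
Δv = 22 cm/s, so v(11) = 9 + (22) = 31 cm/s.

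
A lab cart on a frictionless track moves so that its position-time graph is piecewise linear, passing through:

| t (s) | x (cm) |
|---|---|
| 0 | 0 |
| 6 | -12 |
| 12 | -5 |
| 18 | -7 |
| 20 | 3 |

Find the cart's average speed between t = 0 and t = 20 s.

Average speed = (total path length)/(elapsed time); on a piecewise-linear x-t graph the path length is Σ|Δx|.
0–6 s: |Δx| = |-12 − 0| = 12 cm
6–12 s: |Δx| = |-5 − -12| = 7 cm
12–18 s: |Δx| = |-7 − -5| = 2 cm
18–20 s: |Δx| = |3 − -7| = 10 cm
Total path = 31 cm; average speed = 31/20 = 1.55 cm/s.

1.55 cm/s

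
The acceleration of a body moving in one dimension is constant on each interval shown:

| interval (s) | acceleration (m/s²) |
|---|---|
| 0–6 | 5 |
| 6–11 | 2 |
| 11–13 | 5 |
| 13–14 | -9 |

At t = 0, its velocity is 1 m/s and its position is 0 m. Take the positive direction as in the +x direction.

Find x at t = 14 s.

414.5 m

On each constant-a segment, Δv = aΔt and Δx = v₀Δt + ½aΔt²; chain segment to segment.
0–6 s: v starts 1 m/s; Δx = 1·6 + ½·5·6² = 96 m; v ends 31 m/s.
6–11 s: v starts 31 m/s; Δx = 31·5 + ½·2·5² = 180 m; v ends 41 m/s.
11–13 s: v starts 41 m/s; Δx = 41·2 + ½·5·2² = 92 m; v ends 51 m/s.
13–14 s: v starts 51 m/s; Δx = 51·1 + ½·-9·1² = 46.5 m; v ends 42 m/s.
x(14) = 0 + Σ Δx = 414.5 m.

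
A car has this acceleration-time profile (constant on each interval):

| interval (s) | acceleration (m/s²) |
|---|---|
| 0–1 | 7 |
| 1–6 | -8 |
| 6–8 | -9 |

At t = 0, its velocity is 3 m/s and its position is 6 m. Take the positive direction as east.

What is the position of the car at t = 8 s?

-115.5 m

On each constant-a segment, Δv = aΔt and Δx = v₀Δt + ½aΔt²; chain segment to segment.
0–1 s: v starts 3 m/s; Δx = 3·1 + ½·7·1² = 6.5 m; v ends 10 m/s.
1–6 s: v starts 10 m/s; Δx = 10·5 + ½·-8·5² = -50 m; v ends -30 m/s.
6–8 s: v starts -30 m/s; Δx = -30·2 + ½·-9·2² = -78 m; v ends -48 m/s.
x(8) = 6 + Σ Δx = -115.5 m.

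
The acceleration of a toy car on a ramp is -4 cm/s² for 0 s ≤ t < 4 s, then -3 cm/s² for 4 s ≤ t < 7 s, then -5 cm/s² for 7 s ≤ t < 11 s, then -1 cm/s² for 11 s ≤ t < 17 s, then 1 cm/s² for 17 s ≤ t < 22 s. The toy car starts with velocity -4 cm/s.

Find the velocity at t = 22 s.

Δv equals the area under the a-t graph; then v = v₀ + Δv.
0–4 s: -4 × 4 = -16 cm/s
4–7 s: -3 × 3 = -9 cm/s
7–11 s: -5 × 4 = -20 cm/s
11–17 s: -1 × 6 = -6 cm/s
17–22 s: 1 × 5 = 5 cm/s
Δv = -46 cm/s, so v(22) = -4 + (-46) = -50 cm/s.

-50 cm/s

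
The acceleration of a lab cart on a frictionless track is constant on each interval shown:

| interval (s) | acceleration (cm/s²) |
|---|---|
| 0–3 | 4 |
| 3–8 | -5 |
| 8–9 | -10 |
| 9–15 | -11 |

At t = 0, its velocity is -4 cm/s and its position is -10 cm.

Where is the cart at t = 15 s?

-408.5 cm

On each constant-a segment, Δv = aΔt and Δx = v₀Δt + ½aΔt²; chain segment to segment.
0–3 s: v starts -4 cm/s; Δx = -4·3 + ½·4·3² = 6 cm; v ends 8 cm/s.
3–8 s: v starts 8 cm/s; Δx = 8·5 + ½·-5·5² = -22.5 cm; v ends -17 cm/s.
8–9 s: v starts -17 cm/s; Δx = -17·1 + ½·-10·1² = -22 cm; v ends -27 cm/s.
9–15 s: v starts -27 cm/s; Δx = -27·6 + ½·-11·6² = -360 cm; v ends -93 cm/s.
x(15) = -10 + Σ Δx = -408.5 cm.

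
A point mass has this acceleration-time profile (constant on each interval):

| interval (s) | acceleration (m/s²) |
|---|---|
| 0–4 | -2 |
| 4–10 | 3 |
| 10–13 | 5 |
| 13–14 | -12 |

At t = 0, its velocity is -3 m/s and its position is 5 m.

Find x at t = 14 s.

24.5 m

On each constant-a segment, Δv = aΔt and Δx = v₀Δt + ½aΔt²; chain segment to segment.
0–4 s: v starts -3 m/s; Δx = -3·4 + ½·-2·4² = -28 m; v ends -11 m/s.
4–10 s: v starts -11 m/s; Δx = -11·6 + ½·3·6² = -12 m; v ends 7 m/s.
10–13 s: v starts 7 m/s; Δx = 7·3 + ½·5·3² = 43.5 m; v ends 22 m/s.
13–14 s: v starts 22 m/s; Δx = 22·1 + ½·-12·1² = 16 m; v ends 10 m/s.
x(14) = 5 + Σ Δx = 24.5 m.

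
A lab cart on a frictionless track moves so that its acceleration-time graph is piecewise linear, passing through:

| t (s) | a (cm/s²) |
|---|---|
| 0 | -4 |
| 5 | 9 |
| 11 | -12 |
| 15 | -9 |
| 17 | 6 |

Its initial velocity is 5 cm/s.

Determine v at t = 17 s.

-36.5 cm/s

Δv equals the area under the a-t graph; then v = v₀ + Δv.
0–5 s: ½(-4 + 9)(5) = 12.5 cm/s
5–11 s: ½(9 + -12)(6) = -9 cm/s
11–15 s: ½(-12 + -9)(4) = -42 cm/s
15–17 s: ½(-9 + 6)(2) = -3 cm/s
Δv = -41.5 cm/s, so v(17) = 5 + (-41.5) = -36.5 cm/s.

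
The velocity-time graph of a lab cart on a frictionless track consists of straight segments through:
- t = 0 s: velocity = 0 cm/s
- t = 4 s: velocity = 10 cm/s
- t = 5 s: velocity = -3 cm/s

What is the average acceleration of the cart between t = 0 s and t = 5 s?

Average acceleration = Δv/Δt = (-3 − 0)/(5 − 0) = -0.6 cm/s².

-0.6 cm/s²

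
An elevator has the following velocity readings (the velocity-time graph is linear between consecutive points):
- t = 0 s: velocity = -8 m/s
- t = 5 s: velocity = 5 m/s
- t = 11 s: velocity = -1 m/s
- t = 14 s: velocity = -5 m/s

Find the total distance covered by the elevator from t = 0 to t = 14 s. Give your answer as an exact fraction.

1017/26 m

Total distance travelled is ∫|v| dt — sum the magnitudes of each area piece.
0–5 s: v = 0 at t = 40/13 s; triangle areas 160/13 + 125/26 = 445/26 m
5–11 s: v = 0 at t = 10 s; triangle areas 12.5 + 0.5 = 13 m
11–14 s: |½(-1 + -5)(3)| = 9 m
Total distance = 1017/26 m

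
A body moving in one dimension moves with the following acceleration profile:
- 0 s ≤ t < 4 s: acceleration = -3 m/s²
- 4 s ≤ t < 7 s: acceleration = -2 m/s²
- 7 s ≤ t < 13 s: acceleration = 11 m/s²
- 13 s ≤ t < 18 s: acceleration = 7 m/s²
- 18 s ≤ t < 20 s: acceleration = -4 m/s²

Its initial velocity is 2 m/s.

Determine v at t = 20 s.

Δv equals the area under the a-t graph; then v = v₀ + Δv.
0–4 s: -3 × 4 = -12 m/s
4–7 s: -2 × 3 = -6 m/s
7–13 s: 11 × 6 = 66 m/s
13–18 s: 7 × 5 = 35 m/s
18–20 s: -4 × 2 = -8 m/s
Δv = 75 m/s, so v(20) = 2 + (75) = 77 m/s.

77 m/s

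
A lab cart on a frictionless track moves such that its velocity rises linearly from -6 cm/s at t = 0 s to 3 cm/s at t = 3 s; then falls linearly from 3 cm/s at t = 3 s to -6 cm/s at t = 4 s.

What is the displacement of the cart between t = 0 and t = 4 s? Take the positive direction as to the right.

Net displacement equals the area under the velocity-time graph (areas below the axis count negative).
0–3 s: ½(-6 + 3)(3) = -4.5 cm
3–4 s: ½(3 + -6)(1) = -1.5 cm
Net displacement = -6 cm

-6 cm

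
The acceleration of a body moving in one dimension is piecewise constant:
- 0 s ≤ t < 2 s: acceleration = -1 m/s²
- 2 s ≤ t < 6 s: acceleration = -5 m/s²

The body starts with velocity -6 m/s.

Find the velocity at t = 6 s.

Δv equals the area under the a-t graph; then v = v₀ + Δv.
0–2 s: -1 × 2 = -2 m/s
2–6 s: -5 × 4 = -20 m/s
Δv = -22 m/s, so v(6) = -6 + (-22) = -28 m/s.

-28 m/s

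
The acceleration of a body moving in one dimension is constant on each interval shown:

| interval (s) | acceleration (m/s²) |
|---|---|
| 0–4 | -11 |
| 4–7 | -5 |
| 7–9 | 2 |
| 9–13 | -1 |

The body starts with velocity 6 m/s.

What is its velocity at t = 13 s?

Δv equals the area under the a-t graph; then v = v₀ + Δv.
0–4 s: -11 × 4 = -44 m/s
4–7 s: -5 × 3 = -15 m/s
7–9 s: 2 × 2 = 4 m/s
9–13 s: -1 × 4 = -4 m/s
Δv = -59 m/s, so v(13) = 6 + (-59) = -53 m/s.

-53 m/s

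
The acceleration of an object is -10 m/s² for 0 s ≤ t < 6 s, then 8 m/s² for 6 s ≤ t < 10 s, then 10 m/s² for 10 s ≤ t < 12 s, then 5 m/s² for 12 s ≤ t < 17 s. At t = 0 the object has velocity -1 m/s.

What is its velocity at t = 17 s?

Δv equals the area under the a-t graph; then v = v₀ + Δv.
0–6 s: -10 × 6 = -60 m/s
6–10 s: 8 × 4 = 32 m/s
10–12 s: 10 × 2 = 20 m/s
12–17 s: 5 × 5 = 25 m/s
Δv = 17 m/s, so v(17) = -1 + (17) = 16 m/s.

16 m/s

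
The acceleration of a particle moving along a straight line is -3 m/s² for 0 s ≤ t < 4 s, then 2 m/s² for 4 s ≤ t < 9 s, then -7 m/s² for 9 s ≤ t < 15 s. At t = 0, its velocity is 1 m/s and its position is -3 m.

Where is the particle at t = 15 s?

-185 m

On each constant-a segment, Δv = aΔt and Δx = v₀Δt + ½aΔt²; chain segment to segment.
0–4 s: v starts 1 m/s; Δx = 1·4 + ½·-3·4² = -20 m; v ends -11 m/s.
4–9 s: v starts -11 m/s; Δx = -11·5 + ½·2·5² = -30 m; v ends -1 m/s.
9–15 s: v starts -1 m/s; Δx = -1·6 + ½·-7·6² = -132 m; v ends -43 m/s.
x(15) = -3 + Σ Δx = -185 m.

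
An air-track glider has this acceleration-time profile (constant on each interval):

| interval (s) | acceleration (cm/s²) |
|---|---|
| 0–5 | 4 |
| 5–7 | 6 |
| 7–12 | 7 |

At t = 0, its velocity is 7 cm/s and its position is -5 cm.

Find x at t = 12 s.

On each constant-a segment, Δv = aΔt and Δx = v₀Δt + ½aΔt²; chain segment to segment.
0–5 s: v starts 7 cm/s; Δx = 7·5 + ½·4·5² = 85 cm; v ends 27 cm/s.
5–7 s: v starts 27 cm/s; Δx = 27·2 + ½·6·2² = 66 cm; v ends 39 cm/s.
7–12 s: v starts 39 cm/s; Δx = 39·5 + ½·7·5² = 282.5 cm; v ends 74 cm/s.
x(12) = -5 + Σ Δx = 428.5 cm.

428.5 cm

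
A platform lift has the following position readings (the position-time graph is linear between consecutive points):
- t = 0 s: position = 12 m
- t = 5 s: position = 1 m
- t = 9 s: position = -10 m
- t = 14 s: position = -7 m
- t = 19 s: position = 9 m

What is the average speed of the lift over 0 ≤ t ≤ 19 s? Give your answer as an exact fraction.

41/19 m/s

Average speed = (total path length)/(elapsed time); on a piecewise-linear x-t graph the path length is Σ|Δx|.
0–5 s: |Δx| = |1 − 12| = 11 m
5–9 s: |Δx| = |-10 − 1| = 11 m
9–14 s: |Δx| = |-7 − -10| = 3 m
14–19 s: |Δx| = |9 − -7| = 16 m
Total path = 41 m; average speed = 41/19 = 41/19 m/s.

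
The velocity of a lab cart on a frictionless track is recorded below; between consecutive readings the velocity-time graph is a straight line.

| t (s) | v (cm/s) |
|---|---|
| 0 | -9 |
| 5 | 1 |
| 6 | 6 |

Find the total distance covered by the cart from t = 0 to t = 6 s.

24 cm

Distance (not displacement) is the total path length: add the absolute areas under v-t.
0–5 s: v = 0 at t = 4.5 s; triangle areas 20.25 + 0.25 = 20.5 cm
5–6 s: |½(1 + 6)(1)| = 3.5 cm
Total distance = 24 cm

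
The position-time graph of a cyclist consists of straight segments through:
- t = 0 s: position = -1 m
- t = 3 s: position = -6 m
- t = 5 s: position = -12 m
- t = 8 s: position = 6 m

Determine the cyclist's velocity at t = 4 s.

Velocity is the slope of the x-t graph on 3–5 s: (-12 − -6)/(5 − 3) = -3 m/s.

-3 m/s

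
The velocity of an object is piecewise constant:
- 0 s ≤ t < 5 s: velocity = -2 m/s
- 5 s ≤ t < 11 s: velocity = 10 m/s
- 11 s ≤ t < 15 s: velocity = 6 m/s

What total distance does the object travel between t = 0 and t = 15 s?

Total distance travelled is ∫|v| dt — sum the magnitudes of each area piece.
0–5 s: |-2| × 5 = 10 m
5–11 s: |10| × 6 = 60 m
11–15 s: |6| × 4 = 24 m
Total distance = 94 m

94 m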